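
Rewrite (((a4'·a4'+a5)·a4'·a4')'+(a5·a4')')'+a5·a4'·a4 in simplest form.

a5·a4'

(((a4'·a4'+a5)·a4'·a4')'+(a5·a4')')'+a5·a4'·a4
= (a4'·a4'+a5)·a4'·a4'·a5·a4'+a5·a4'·a4   [De Morgan]
= a4'·a4'·a5·a4'+a5·a4'·a4   [absorption]
= a4'·a5·a4'+a5·a4'·a4   [idempotence]
= a5·a4'   [distribution]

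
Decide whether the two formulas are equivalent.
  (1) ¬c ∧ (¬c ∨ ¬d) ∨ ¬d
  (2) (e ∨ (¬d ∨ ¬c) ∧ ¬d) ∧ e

No

E1: ¬c ∧ (¬c ∨ ¬d) ∨ ¬d
    = ¬c ∨ ¬d   (absorption)
E2: (e ∨ (¬d ∨ ¬c) ∧ ¬d) ∧ e
    = (e ∨ ¬d) ∧ e   (absorption)
    = e   (absorption)
These differ: at c=1, d=0, e=0, E1 = 1 but E2 = 0.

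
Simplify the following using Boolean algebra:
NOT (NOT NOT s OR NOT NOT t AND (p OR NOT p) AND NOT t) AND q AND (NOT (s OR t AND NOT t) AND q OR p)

NOT (NOT NOT s OR NOT NOT t AND (p OR NOT p) AND NOT t) AND q AND (NOT (s OR t AND NOT t) AND q OR p)
= NOT (s OR NOT NOT t AND (p OR NOT p) AND NOT t) AND q AND (NOT (s OR t AND NOT t) AND q OR p)
= NOT (s OR t AND (p OR NOT p) AND NOT t) AND q AND (NOT (s OR t AND NOT t) AND q OR p)
= NOT (s OR t AND NOT t) AND q AND (NOT (s OR t AND NOT t) AND q OR p)
= NOT (s OR t AND NOT t) AND q
= NOT s AND q

NOT s AND q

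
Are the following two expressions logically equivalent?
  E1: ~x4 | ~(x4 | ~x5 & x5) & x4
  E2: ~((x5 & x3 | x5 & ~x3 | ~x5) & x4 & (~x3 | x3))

Yes

E1: ~x4 | ~(x4 | ~x5 & x5) & x4
    = ~x4 | ~x4 & x4   — complement / identity
    = ~x4   — complement / identity
E2: ~((x5 & x3 | x5 & ~x3 | ~x5) & x4 & (~x3 | x3))
    = ~((x5 | ~x5) & x4 & (~x3 | x3))   — distribution
    = ~((x5 | ~x5) & x4)   — complement / identity
    = ~x4   — complement / identity
Both reduce to ~x4, so they are equivalent.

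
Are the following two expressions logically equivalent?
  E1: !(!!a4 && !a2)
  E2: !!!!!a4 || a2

E1: !(!!a4 && !a2)
    = !a4 || a2   (De Morgan)
E2: !!!!!a4 || a2
    = !!!a4 || a2   (double negation)
    = !a4 || a2   (double negation)
Both reduce to !a4 || a2, so they are equivalent.

Yes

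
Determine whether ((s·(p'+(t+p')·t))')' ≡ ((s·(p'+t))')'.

E1: ((s·(p'+(t+p')·t))')'
    = ((s·(p'+t))')'   — absorption
    = s·(p'+t)   — double negation
E2: ((s·(p'+t))')'
    = s·(p'+t)   — double negation
Both reduce to s·(p'+t), so they are equivalent.

Yes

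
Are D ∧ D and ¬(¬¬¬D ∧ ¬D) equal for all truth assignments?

Yes

E1: D ∧ D
    = D   — idempotence
E2: ¬(¬¬¬D ∧ ¬D)
    = ¬(¬D ∧ ¬D)   — double negation
    = ¬¬D   — idempotence
    = D   — double negation
Both reduce to D, so they are equivalent.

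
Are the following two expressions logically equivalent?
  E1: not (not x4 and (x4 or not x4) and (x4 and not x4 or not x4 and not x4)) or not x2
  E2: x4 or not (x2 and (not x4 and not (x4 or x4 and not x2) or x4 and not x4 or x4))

Yes

E1: not (not x4 and (x4 or not x4) and (x4 and not x4 or not x4 and not x4)) or not x2
    = not (not x4 and (x4 or not x4) and not x4) or not x2
    = not (not x4 and not x4) or not x2
    = x4 or x4 or not x2
    = x4 or not x2
E2: x4 or not (x2 and (not x4 and not (x4 or x4 and not x2) or x4 and not x4 or x4))
    = x4 or not (x2 and (not x4 and not x4 or x4 and not x4 or x4))
    = x4 or not (x2 and (not x4 or x4))
    = x4 or not x2
Both reduce to x4 or not x2, so they are equivalent.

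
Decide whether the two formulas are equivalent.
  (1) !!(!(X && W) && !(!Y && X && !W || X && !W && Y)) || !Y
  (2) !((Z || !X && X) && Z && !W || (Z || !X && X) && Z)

E1: !!(!(X && W) && !(!Y && X && !W || X && !W && Y)) || !Y
    = !(X && W || !Y && X && !W || X && !W && Y) || !Y
    = !(X && W || X && !W) || !Y
    = !X || !Y
E2: !((Z || !X && X) && Z && !W || (Z || !X && X) && Z)
    = !((Z || !X && X) && Z)
    = !(Z && Z)
    = !Z
These differ: at W=1, X=1, Y=0, Z=1, E1 = 1 but E2 = 0.

No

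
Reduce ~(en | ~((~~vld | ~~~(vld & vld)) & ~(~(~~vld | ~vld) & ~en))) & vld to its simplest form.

~(en | ~((~~vld | ~~~(vld & vld)) & ~(~(~~vld | ~vld) & ~en))) & vld
= ~(en | ~((~~vld | ~~~(vld & vld)) & (~~vld | ~vld | en))) & vld   [De Morgan]
= ~(en | ~((~~vld | ~~~vld) & (~~vld | ~vld | en))) & vld   [idempotence]
= ~(en | ~((~~vld | ~vld) & (~~vld | ~vld | en))) & vld   [double negation]
= ~(en | ~(~~vld | ~vld)) & vld   [absorption]
= ~(en | ~vld & vld) & vld   [De Morgan]
= ~en & vld   [complement / identity]

~en & vld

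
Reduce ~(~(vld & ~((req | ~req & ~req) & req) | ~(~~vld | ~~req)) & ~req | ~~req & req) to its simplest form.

~(~(vld & ~((req | ~req & ~req) & req) | ~(~~vld | ~~req)) & ~req | ~~req & req)
= ~(~(vld & ~((req | ~req & ~req) & req) | ~vld & ~req) & ~req | ~~req & req)   [De Morgan]
= ~(~(vld & ~((req | ~req) & req) | ~vld & ~req) & ~req | ~~req & req)   [idempotence]
= ~(~(vld & ~req | ~vld & ~req) & ~req | ~~req & req)   [complement / identity]
= ~(~~req & ~req | ~~req & req)   [distribution]
= ~~~req   [distribution]
= ~req   [double negation]

~req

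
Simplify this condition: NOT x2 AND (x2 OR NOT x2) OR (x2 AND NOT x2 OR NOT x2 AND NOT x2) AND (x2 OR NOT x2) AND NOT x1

NOT x2

NOT x2 AND (x2 OR NOT x2) OR (x2 AND NOT x2 OR NOT x2 AND NOT x2) AND (x2 OR NOT x2) AND NOT x1
= NOT x2 AND (x2 OR NOT x2) OR NOT x2 AND (x2 OR NOT x2) AND NOT x1   (distribution)
= NOT x2 AND (x2 OR NOT x2)   (absorption)
= NOT x2   (complement / identity)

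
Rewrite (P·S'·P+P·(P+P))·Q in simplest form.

P·Q

(P·S'·P+P·(P+P))·Q
= (P·S'+P+P)·P·Q   — distribution
= (P·S'+P)·P·Q   — idempotence
= P·P·Q   — absorption
= P·Q   — idempotence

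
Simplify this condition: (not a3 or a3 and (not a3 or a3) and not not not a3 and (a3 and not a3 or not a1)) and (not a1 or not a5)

(not a3 or a3 and (not a3 or a3) and not not not a3 and (a3 and not a3 or not a1)) and (not a1 or not a5)
= (not a3 or a3 and not not not a3 and (a3 and not a3 or not a1)) and (not a1 or not a5)
= (not a3 or a3 and not a3 and (a3 and not a3 or not a1)) and (not a1 or not a5)
= (not a3 or a3 and not a3) and (not a1 or not a5)
= not a3 and (not a1 or not a5)

not a3 and (not a1 or not a5)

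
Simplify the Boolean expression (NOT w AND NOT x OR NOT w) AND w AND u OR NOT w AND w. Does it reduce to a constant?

FALSE

(NOT w AND NOT x OR NOT w) AND w AND u OR NOT w AND w
= NOT w AND w AND u OR NOT w AND w   (absorption)
= NOT w AND w   (absorption)
= FALSE   (complement)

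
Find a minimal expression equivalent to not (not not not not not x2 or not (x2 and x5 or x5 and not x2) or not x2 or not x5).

x2 and x5

not (not not not not not x2 or not (x2 and x5 or x5 and not x2) or not x2 or not x5)
= not (not not not not not x2 or not x5 or not x2 or not x5)   (distribution)
= not (not not not x2 or not x5 or not x2 or not x5)   (double negation)
= not (not x2 or not x5 or not x2 or not x5)   (double negation)
= not (not x2 or not x5)   (idempotence)
= x2 and x5   (De Morgan)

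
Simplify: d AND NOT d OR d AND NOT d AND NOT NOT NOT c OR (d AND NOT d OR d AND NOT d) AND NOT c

FALSE

d AND NOT d OR d AND NOT d AND NOT NOT NOT c OR (d AND NOT d OR d AND NOT d) AND NOT c
= d AND NOT d OR d AND NOT d AND NOT c OR (d AND NOT d OR d AND NOT d) AND NOT c   — double negation
= d AND NOT d OR d AND NOT d AND NOT c OR d AND NOT d AND NOT c   — idempotence
= d AND NOT d OR d AND NOT d AND NOT c   — idempotence
= d AND NOT d   — absorption
= FALSE   — complement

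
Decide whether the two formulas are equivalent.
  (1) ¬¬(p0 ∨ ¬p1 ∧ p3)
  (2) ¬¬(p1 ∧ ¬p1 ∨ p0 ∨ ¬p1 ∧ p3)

E1: ¬¬(p0 ∨ ¬p1 ∧ p3)
    = p0 ∨ ¬p1 ∧ p3   [double negation]
E2: ¬¬(p1 ∧ ¬p1 ∨ p0 ∨ ¬p1 ∧ p3)
    = ¬¬(p0 ∨ ¬p1 ∧ p3)   [complement / identity]
    = p0 ∨ ¬p1 ∧ p3   [double negation]
Both reduce to p0 ∨ ¬p1 ∧ p3, so they are equivalent.

Yes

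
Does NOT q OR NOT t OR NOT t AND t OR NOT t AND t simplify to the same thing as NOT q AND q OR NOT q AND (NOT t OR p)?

E1: NOT q OR NOT t OR NOT t AND t OR NOT t AND t
    = NOT q OR NOT t OR NOT t AND t   — complement / identity
    = NOT q OR NOT t   — complement / identity
E2: NOT q AND q OR NOT q AND (NOT t OR p)
    = NOT q AND (NOT t OR p)   — complement / identity
These differ: at p=1, q=1, t=0, E1 = 1 but E2 = 0.

No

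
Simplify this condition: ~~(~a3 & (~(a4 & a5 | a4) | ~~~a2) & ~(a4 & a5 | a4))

~~(~a3 & (~(a4 & a5 | a4) | ~~~a2) & ~(a4 & a5 | a4))
= ~~(~a3 & (~(a4 & a5 | a4) | ~a2) & ~(a4 & a5 | a4))   [double negation]
= ~~(~a3 & ~(a4 & a5 | a4))   [absorption]
= ~~(~a3 & ~a4)   [absorption]
= ~a3 & ~a4   [double negation]

~a3 & ~a4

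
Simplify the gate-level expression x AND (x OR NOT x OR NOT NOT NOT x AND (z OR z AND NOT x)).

x AND (x OR NOT x OR NOT NOT NOT x AND (z OR z AND NOT x))
= x AND (x OR NOT x OR NOT NOT NOT x AND z)   — absorption
= x AND (x OR NOT x OR NOT x AND z)   — double negation
= x AND (x OR NOT x)   — absorption
= x   — complement / identity

x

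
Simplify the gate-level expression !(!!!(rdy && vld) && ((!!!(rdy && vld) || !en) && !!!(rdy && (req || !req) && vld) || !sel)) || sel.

rdy && vld || sel

!(!!!(rdy && vld) && ((!!!(rdy && vld) || !en) && !!!(rdy && (req || !req) && vld) || !sel)) || sel
= !(!!!(rdy && vld) && ((!!!(rdy && vld) || !en) && !!!(rdy && vld) || !sel)) || sel   — complement / identity
= !(!!!(rdy && vld) && (!!!(rdy && vld) || !sel)) || sel   — absorption
= !!!!(rdy && vld) || sel   — absorption
= !!(rdy && vld) || sel   — double negation
= rdy && vld || sel   — double negation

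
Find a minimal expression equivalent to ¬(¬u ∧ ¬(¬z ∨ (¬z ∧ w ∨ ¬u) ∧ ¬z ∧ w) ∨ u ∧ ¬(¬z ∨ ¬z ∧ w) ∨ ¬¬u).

¬z ∧ ¬u

¬(¬u ∧ ¬(¬z ∨ (¬z ∧ w ∨ ¬u) ∧ ¬z ∧ w) ∨ u ∧ ¬(¬z ∨ ¬z ∧ w) ∨ ¬¬u)
= ¬(¬u ∧ ¬(¬z ∨ ¬z ∧ w) ∨ u ∧ ¬(¬z ∨ ¬z ∧ w) ∨ ¬¬u)
= ¬(¬(¬z ∨ ¬z ∧ w) ∨ ¬¬u)
= ¬(¬¬z ∨ ¬¬u)
= ¬z ∧ ¬u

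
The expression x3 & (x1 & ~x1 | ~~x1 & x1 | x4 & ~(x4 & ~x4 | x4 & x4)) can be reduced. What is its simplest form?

x3 & (x1 & ~x1 | ~~x1 & x1 | x4 & ~(x4 & ~x4 | x4 & x4))
= x3 & (x1 & ~x1 | ~~x1 & x1 | x4 & ~x4)   (distribution)
= x3 & (x1 & ~x1 | ~~x1 & x1)   (complement / identity)
= x3 & (x1 & ~x1 | x1 & x1)   (double negation)
= x3 & x1   (distribution)

x3 & x1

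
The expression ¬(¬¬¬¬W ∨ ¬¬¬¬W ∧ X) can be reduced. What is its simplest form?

¬(¬¬¬¬W ∨ ¬¬¬¬W ∧ X)
= ¬¬¬¬¬W
= ¬¬¬W
= ¬W

¬W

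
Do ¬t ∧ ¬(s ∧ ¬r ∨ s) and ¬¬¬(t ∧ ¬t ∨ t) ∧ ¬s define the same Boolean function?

Yes

E1: ¬t ∧ ¬(s ∧ ¬r ∨ s)
    = ¬t ∧ ¬s
E2: ¬¬¬(t ∧ ¬t ∨ t) ∧ ¬s
    = ¬¬¬t ∧ ¬s
    = ¬t ∧ ¬s
Both reduce to ¬t ∧ ¬s, so they are equivalent.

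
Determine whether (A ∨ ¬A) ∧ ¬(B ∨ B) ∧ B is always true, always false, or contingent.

always false

(A ∨ ¬A) ∧ ¬(B ∨ B) ∧ B
= (A ∨ ¬A) ∧ ¬B ∧ B   (idempotence)
= ¬B ∧ B   (complement / identity)
= False   (complement)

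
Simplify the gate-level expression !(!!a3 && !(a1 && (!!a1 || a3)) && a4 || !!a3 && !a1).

!(!!a3 && !(a1 && (!!a1 || a3)) && a4 || !!a3 && !a1)
= !(!!a3 && !(a1 && (a1 || a3)) && a4 || !!a3 && !a1)   — double negation
= !(!!a3 && !a1 && a4 || !!a3 && !a1)   — absorption
= !(!!a3 && !a1)   — absorption
= !a3 || a1   — De Morgan

!a3 || a1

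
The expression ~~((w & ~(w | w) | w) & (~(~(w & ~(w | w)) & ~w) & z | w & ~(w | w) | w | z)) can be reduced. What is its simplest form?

~~((w & ~(w | w) | w) & (~(~(w & ~(w | w)) & ~w) & z | w & ~(w | w) | w | z))
= ~~((w & ~(w | w) | w) & ((w & ~(w | w) | w) & z | w & ~(w | w) | w | z))   [De Morgan]
= ~~((w & ~(w | w) | w) & (w & ~(w | w) | w | z))   [absorption]
= ~~(w & ~(w | w) | w)   [absorption]
= ~~(w & ~w | w)   [idempotence]
= ~~w   [complement / identity]
= w   [double negation]

w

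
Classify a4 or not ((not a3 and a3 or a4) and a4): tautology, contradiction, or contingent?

tautology

a4 or not ((not a3 and a3 or a4) and a4)
= a4 or not (a4 and a4)
= a4 or not a4
= True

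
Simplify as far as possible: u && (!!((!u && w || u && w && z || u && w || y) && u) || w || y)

u && (!!((!u && w || u && w && z || u && w || y) && u) || w || y)
= u && (!!((!u && w || u && w || y) && u) || w || y)   [absorption]
= u && (!!((w || y) && u) || w || y)   [distribution]
= u && ((w || y) && u || w || y)   [double negation]
= u && (w || y)   [absorption]

u && (w || y)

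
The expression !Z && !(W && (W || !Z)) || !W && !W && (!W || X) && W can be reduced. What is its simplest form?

!Z && !(W && (W || !Z)) || !W && !W && (!W || X) && W
= !Z && !W || !W && !W && (!W || X) && W
= !Z && !W || !W && !W && W
= !Z && !W || !W && W
= !Z && !W

!Z && !W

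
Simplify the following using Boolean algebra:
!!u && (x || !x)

!!u && (x || !x)
= !!u   (complement / identity)
= u   (double negation)

u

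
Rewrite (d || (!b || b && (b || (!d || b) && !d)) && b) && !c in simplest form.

(d || b) && !c

(d || (!b || b && (b || (!d || b) && !d)) && b) && !c
= (d || (!b || b && (b || !d)) && b) && !c   — absorption
= (d || (!b || b) && b) && !c   — absorption
= (d || b) && !c   — complement / identity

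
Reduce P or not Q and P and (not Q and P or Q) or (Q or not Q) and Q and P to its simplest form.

P

P or not Q and P and (not Q and P or Q) or (Q or not Q) and Q and P
= P or not Q and P and (not Q and P or Q) or Q and P   [complement / identity]
= P or not Q and P or Q and P   [absorption]
= P or P   [distribution]
= P   [idempotence]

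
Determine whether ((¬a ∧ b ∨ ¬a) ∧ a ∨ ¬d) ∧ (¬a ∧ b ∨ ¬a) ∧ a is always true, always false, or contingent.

((¬a ∧ b ∨ ¬a) ∧ a ∨ ¬d) ∧ (¬a ∧ b ∨ ¬a) ∧ a
= (¬a ∧ b ∨ ¬a) ∧ a
= ¬a ∧ a
= False

always false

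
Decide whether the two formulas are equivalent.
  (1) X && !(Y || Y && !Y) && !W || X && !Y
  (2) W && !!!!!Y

No

E1: X && !(Y || Y && !Y) && !W || X && !Y
    = X && !Y && !W || X && !Y   — complement / identity
    = X && !Y   — absorption
E2: W && !!!!!Y
    = W && !!!Y   — double negation
    = W && !Y   — double negation
These differ: at W=1, X=0, Y=0, E1 = 0 but E2 = 1.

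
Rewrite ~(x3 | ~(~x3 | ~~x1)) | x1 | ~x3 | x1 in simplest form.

~x3 | x1

~(x3 | ~(~x3 | ~~x1)) | x1 | ~x3 | x1
= ~(x3 | x3 & ~x1) | x1 | ~x3 | x1
= ~x3 | x1 | ~x3 | x1
= ~x3 | x1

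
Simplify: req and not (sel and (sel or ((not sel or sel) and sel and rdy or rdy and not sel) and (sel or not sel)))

req and not (sel and (sel or ((not sel or sel) and sel and rdy or rdy and not sel) and (sel or not sel)))
= req and not (sel and (sel or (not sel or sel) and sel and rdy or rdy and not sel))   — complement / identity
= req and not (sel and (sel or sel and rdy or rdy and not sel))   — complement / identity
= req and not (sel and (sel or rdy))   — distribution
= req and not sel   — absorption

req and not sel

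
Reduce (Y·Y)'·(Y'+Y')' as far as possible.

0

(Y·Y)'·(Y'+Y')'
= Y'·(Y'+Y')'
= Y'·(Y')'
= Y'·Y
= 0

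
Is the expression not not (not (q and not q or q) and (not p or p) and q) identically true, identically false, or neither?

not not (not (q and not q or q) and (not p or p) and q)
= not (q and not q or q) and (not p or p) and q
= not q and (not p or p) and q
= not q and q
= False

identically false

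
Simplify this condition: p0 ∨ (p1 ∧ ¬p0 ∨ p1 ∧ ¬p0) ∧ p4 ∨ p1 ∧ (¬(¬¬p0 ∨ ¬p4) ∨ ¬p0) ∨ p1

p0 ∨ (p1 ∧ ¬p0 ∨ p1 ∧ ¬p0) ∧ p4 ∨ p1 ∧ (¬(¬¬p0 ∨ ¬p4) ∨ ¬p0) ∨ p1
= p0 ∨ (p1 ∧ ¬p0 ∨ p1 ∧ ¬p0) ∧ p4 ∨ p1 ∧ (¬p0 ∧ p4 ∨ ¬p0) ∨ p1   (De Morgan)
= p0 ∨ p1 ∧ ¬p0 ∧ p4 ∨ p1 ∧ (¬p0 ∧ p4 ∨ ¬p0) ∨ p1   (idempotence)
= p0 ∨ p1 ∧ ¬p0 ∧ p4 ∨ p1 ∧ ¬p0 ∨ p1   (absorption)
= p0 ∨ p1 ∧ ¬p0 ∨ p1   (absorption)
= p0 ∨ p1   (absorption)

p0 ∨ p1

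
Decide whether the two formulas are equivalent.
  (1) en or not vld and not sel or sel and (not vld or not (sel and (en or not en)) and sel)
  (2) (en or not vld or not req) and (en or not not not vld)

E1: en or not vld and not sel or sel and (not vld or not (sel and (en or not en)) and sel)
    = en or not vld and not sel or sel and (not vld or not sel and sel)   (complement / identity)
    = en or not vld and not sel or sel and not vld   (complement / identity)
    = en or not vld   (distribution)
E2: (en or not vld or not req) and (en or not not not vld)
    = (en or not vld or not req) and (en or not vld)   (double negation)
    = en or not vld   (absorption)
Both reduce to en or not vld, so they are equivalent.

Yes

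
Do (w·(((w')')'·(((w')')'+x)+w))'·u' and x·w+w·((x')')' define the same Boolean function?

No

E1: (w·(((w')')'·(((w')')'+x)+w))'·u'
    = (w·(((w')')'+w))'·u'   (absorption)
    = (w·(w'+w))'·u'   (double negation)
    = w'·u'   (complement / identity)
E2: x·w+w·((x')')'
    = x·w+w·x'   (double negation)
    = w   (distribution)
These differ: at u=0, w=1, x=0, E1 = 0 but E2 = 1.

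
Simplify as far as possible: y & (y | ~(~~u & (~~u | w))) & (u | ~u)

y & (y | ~(~~u & (~~u | w))) & (u | ~u)
= y & (y | ~(~~u & (~~u | w)))   — complement / identity
= y & (y | ~~~u)   — absorption
= y & (y | ~u)   — double negation
= y   — absorption

y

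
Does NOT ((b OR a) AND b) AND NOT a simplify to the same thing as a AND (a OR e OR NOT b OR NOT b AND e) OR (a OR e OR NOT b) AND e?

E1: NOT ((b OR a) AND b) AND NOT a
    = NOT b AND NOT a
E2: a AND (a OR e OR NOT b OR NOT b AND e) OR (a OR e OR NOT b) AND e
    = a AND (a OR e OR NOT b) OR (a OR e OR NOT b) AND e
    = (a OR e) AND (a OR e OR NOT b)
    = a OR e
These differ: at a=1, b=1, e=1, E1 = 0 but E2 = 1.

No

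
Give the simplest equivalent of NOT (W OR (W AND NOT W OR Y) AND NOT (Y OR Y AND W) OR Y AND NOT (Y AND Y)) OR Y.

NOT W OR Y

NOT (W OR (W AND NOT W OR Y) AND NOT (Y OR Y AND W) OR Y AND NOT (Y AND Y)) OR Y
= NOT (W OR Y AND NOT (Y OR Y AND W) OR Y AND NOT (Y AND Y)) OR Y   (complement / identity)
= NOT (W OR Y AND NOT Y OR Y AND NOT (Y AND Y)) OR Y   (absorption)
= NOT (W OR Y AND NOT Y OR Y AND NOT Y) OR Y   (idempotence)
= NOT (W OR Y AND NOT Y) OR Y   (idempotence)
= NOT W OR Y   (complement / identity)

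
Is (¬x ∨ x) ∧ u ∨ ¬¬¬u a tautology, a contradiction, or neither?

(¬x ∨ x) ∧ u ∨ ¬¬¬u
= u ∨ ¬¬¬u   [complement / identity]
= u ∨ ¬u   [double negation]
= True   [complement]

tautology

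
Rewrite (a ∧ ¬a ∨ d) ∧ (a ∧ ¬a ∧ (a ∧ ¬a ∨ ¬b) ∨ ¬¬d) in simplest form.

d

(a ∧ ¬a ∨ d) ∧ (a ∧ ¬a ∧ (a ∧ ¬a ∨ ¬b) ∨ ¬¬d)
= (a ∧ ¬a ∨ d) ∧ (a ∧ ¬a ∨ ¬¬d)
= (a ∧ ¬a ∨ d) ∧ (a ∧ ¬a ∨ d)
= a ∧ ¬a ∨ d
= d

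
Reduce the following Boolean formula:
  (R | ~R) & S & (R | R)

S & R

(R | ~R) & S & (R | R)
= (R | ~R) & S & R   (idempotence)
= S & R   (complement / identity)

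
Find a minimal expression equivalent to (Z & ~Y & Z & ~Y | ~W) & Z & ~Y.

Z & ~Y

(Z & ~Y & Z & ~Y | ~W) & Z & ~Y
= (Z & ~Y | ~W) & Z & ~Y
= Z & ~Y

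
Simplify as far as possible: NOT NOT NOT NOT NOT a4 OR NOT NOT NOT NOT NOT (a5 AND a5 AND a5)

NOT NOT NOT NOT NOT a4 OR NOT NOT NOT NOT NOT (a5 AND a5 AND a5)
= NOT NOT NOT NOT NOT a4 OR NOT NOT NOT (a5 AND a5 AND a5)
= NOT NOT NOT NOT NOT a4 OR NOT (a5 AND a5 AND a5)
= NOT NOT NOT a4 OR NOT (a5 AND a5 AND a5)
= NOT a4 OR NOT (a5 AND a5 AND a5)
= NOT a4 OR NOT (a5 AND a5)
= NOT a4 OR NOT a5

NOT a4 OR NOT a5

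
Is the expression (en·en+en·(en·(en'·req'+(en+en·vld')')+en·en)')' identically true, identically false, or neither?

neither

(en·en+en·(en·(en'·req'+(en+en·vld')')+en·en)')'
= (en·en+en·(en·(en'·req'+en')+en·en)')'   [absorption]
= (en·en+en·(en·en'+en·en)')'   [absorption]
= (en·en+en·en')'   [distribution]
= en'   [distribution]
This depends on en, so it is not a constant.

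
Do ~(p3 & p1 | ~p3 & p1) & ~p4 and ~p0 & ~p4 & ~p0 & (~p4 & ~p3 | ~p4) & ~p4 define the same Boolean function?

No

E1: ~(p3 & p1 | ~p3 & p1) & ~p4
    = ~p1 & ~p4   — distribution
E2: ~p0 & ~p4 & ~p0 & (~p4 & ~p3 | ~p4) & ~p4
    = ~p0 & ~p4 & ~p0 & ~p4 & ~p4   — absorption
    = ~p0 & ~p4 & ~p0 & ~p4   — idempotence
    = ~p0 & ~p4   — idempotence
These differ: at p0=1, p1=0, p3=0, p4=0, E1 = 1 but E2 = 0.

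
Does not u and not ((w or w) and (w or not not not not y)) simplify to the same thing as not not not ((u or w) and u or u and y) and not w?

Yes

E1: not u and not ((w or w) and (w or not not not not y))
    = not u and not ((w or w) and (w or not not y))   [double negation]
    = not u and not (w and (w or not not y))   [idempotence]
    = not u and not (w and (w or y))   [double negation]
    = not u and not w   [absorption]
E2: not not not ((u or w) and u or u and y) and not w
    = not not not (u or u and y) and not w   [absorption]
    = not (u or u and y) and not w   [double negation]
    = not u and not w   [absorption]
Both reduce to not u and not w, so they are equivalent.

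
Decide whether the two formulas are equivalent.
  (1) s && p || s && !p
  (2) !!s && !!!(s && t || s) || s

Yes

E1: s && p || s && !p
    = s   (distribution)
E2: !!s && !!!(s && t || s) || s
    = s && !!!(s && t || s) || s   (double negation)
    = s && !!!s || s   (absorption)
    = s && !s || s   (double negation)
    = s   (complement / identity)
Both reduce to s, so they are equivalent.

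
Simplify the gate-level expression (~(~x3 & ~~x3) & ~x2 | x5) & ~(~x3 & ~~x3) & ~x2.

~x2

(~(~x3 & ~~x3) & ~x2 | x5) & ~(~x3 & ~~x3) & ~x2
= ~(~x3 & ~~x3) & ~x2   (absorption)
= (x3 | ~x3) & ~x2   (De Morgan)
= ~x2   (complement / identity)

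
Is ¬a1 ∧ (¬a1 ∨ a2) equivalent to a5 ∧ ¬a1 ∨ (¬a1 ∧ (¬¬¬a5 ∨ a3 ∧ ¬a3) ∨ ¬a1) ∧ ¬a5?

Yes

E1: ¬a1 ∧ (¬a1 ∨ a2)
    = ¬a1   — absorption
E2: a5 ∧ ¬a1 ∨ (¬a1 ∧ (¬¬¬a5 ∨ a3 ∧ ¬a3) ∨ ¬a1) ∧ ¬a5
    = a5 ∧ ¬a1 ∨ (¬a1 ∧ ¬¬¬a5 ∨ ¬a1) ∧ ¬a5   — complement / identity
    = a5 ∧ ¬a1 ∨ (¬a1 ∧ ¬a5 ∨ ¬a1) ∧ ¬a5   — double negation
    = a5 ∧ ¬a1 ∨ ¬a1 ∧ ¬a5   — absorption
    = ¬a1   — distribution
Both reduce to ¬a1, so they are equivalent.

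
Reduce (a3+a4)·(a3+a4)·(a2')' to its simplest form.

(a3+a4)·(a3+a4)·(a2')'
= (a3+a4)·(a3+a4)·a2
= (a3+a4)·a2

(a3+a4)·a2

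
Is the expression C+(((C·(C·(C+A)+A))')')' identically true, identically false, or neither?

identically true

C+(((C·(C·(C+A)+A))')')'
= C+(((C·(C+A))')')'   [absorption]
= C+((C')')'   [absorption]
= C+C'   [double negation]
= 1   [complement]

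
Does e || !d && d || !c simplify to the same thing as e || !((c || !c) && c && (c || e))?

E1: e || !d && d || !c
    = e || !c
E2: e || !((c || !c) && c && (c || e))
    = e || !((c || !c) && c)
    = e || !c
Both reduce to e || !c, so they are equivalent.

Yes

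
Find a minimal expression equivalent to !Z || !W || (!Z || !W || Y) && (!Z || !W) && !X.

!Z || !W

!Z || !W || (!Z || !W || Y) && (!Z || !W) && !X
= !Z || !W || (!Z || !W) && !X   (absorption)
= !Z || !W   (absorption)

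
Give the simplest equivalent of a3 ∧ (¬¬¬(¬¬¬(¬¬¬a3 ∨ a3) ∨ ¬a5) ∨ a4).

a3 ∧ (a5 ∨ a4)

a3 ∧ (¬¬¬(¬¬¬(¬¬¬a3 ∨ a3) ∨ ¬a5) ∨ a4)
= a3 ∧ (¬¬¬(¬(¬¬¬a3 ∨ a3) ∨ ¬a5) ∨ a4)   [double negation]
= a3 ∧ (¬¬((¬¬¬a3 ∨ a3) ∧ a5) ∨ a4)   [De Morgan]
= a3 ∧ (¬¬((¬a3 ∨ a3) ∧ a5) ∨ a4)   [double negation]
= a3 ∧ (¬¬a5 ∨ a4)   [complement / identity]
= a3 ∧ (a5 ∨ a4)   [double negation]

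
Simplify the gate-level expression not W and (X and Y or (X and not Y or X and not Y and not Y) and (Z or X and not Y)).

not W and (X and Y or (X and not Y or X and not Y and not Y) and (Z or X and not Y))
= not W and (X and Y or X and not Y and not Y and Z or X and not Y)   (distribution)
= not W and (X and Y or X and not Y and Z or X and not Y)   (idempotence)
= not W and (X and Y or X and not Y)   (absorption)
= not W and X   (distribution)

not W and X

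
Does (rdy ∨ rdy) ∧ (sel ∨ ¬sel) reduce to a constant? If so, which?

(rdy ∨ rdy) ∧ (sel ∨ ¬sel)
= rdy ∨ rdy
= rdy
This depends on rdy, so it is not a constant.

no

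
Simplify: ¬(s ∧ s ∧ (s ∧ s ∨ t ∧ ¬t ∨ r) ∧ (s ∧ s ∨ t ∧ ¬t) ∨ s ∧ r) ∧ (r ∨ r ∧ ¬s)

¬s ∧ r

¬(s ∧ s ∧ (s ∧ s ∨ t ∧ ¬t ∨ r) ∧ (s ∧ s ∨ t ∧ ¬t) ∨ s ∧ r) ∧ (r ∨ r ∧ ¬s)
= ¬(s ∧ s ∧ (s ∧ s ∨ t ∧ ¬t) ∨ s ∧ r) ∧ (r ∨ r ∧ ¬s)   [absorption]
= ¬(s ∧ s ∧ s ∧ s ∨ s ∧ r) ∧ (r ∨ r ∧ ¬s)   [complement / identity]
= ¬(s ∧ s ∨ s ∧ r) ∧ (r ∨ r ∧ ¬s)   [idempotence]
= ¬(s ∧ s ∨ s ∧ r) ∧ r   [absorption]
= ¬(s ∧ (s ∨ r)) ∧ r   [distribution]
= ¬s ∧ r   [absorption]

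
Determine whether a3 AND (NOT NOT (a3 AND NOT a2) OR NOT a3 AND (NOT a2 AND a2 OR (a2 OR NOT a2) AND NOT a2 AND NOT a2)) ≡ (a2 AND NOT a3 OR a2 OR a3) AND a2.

No

E1: a3 AND (NOT NOT (a3 AND NOT a2) OR NOT a3 AND (NOT a2 AND a2 OR (a2 OR NOT a2) AND NOT a2 AND NOT a2))
    = a3 AND (NOT NOT (a3 AND NOT a2) OR NOT a3 AND (NOT a2 AND a2 OR NOT a2 AND NOT a2))
    = a3 AND (NOT NOT (a3 AND NOT a2) OR NOT a3 AND NOT a2)
    = a3 AND (a3 AND NOT a2 OR NOT a3 AND NOT a2)
    = a3 AND NOT a2
E2: (a2 AND NOT a3 OR a2 OR a3) AND a2
    = (a2 OR a3) AND a2
    = a2
These differ: at a2=1, a3=1, E1 = 0 but E2 = 1.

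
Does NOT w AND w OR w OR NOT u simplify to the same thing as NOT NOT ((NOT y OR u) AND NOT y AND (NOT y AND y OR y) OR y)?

E1: NOT w AND w OR w OR NOT u
    = w OR NOT u
E2: NOT NOT ((NOT y OR u) AND NOT y AND (NOT y AND y OR y) OR y)
    = NOT NOT (NOT y AND (NOT y AND y OR y) OR y)
    = NOT y AND (NOT y AND y OR y) OR y
    = NOT y AND y OR y
    = y
These differ: at u=0, w=0, y=0, E1 = 1 but E2 = 0.

No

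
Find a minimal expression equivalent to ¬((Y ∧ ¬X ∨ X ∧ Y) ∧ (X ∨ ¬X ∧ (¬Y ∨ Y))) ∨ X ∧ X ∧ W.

¬Y ∨ X ∧ W

¬((Y ∧ ¬X ∨ X ∧ Y) ∧ (X ∨ ¬X ∧ (¬Y ∨ Y))) ∨ X ∧ X ∧ W
= ¬((Y ∧ ¬X ∨ X ∧ Y) ∧ (X ∨ ¬X)) ∨ X ∧ X ∧ W   (complement / identity)
= ¬(Y ∧ ¬X ∨ X ∧ Y) ∨ X ∧ X ∧ W   (complement / identity)
= ¬Y ∨ X ∧ X ∧ W   (distribution)
= ¬Y ∨ X ∧ W   (idempotence)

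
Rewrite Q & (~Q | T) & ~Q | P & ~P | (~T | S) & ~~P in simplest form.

(~T | S) & P

Q & (~Q | T) & ~Q | P & ~P | (~T | S) & ~~P
= Q & (~Q | T) & ~Q | P & ~P | (~T | S) & P
= Q & ~Q | P & ~P | (~T | S) & P
= P & ~P | (~T | S) & P
= (~T | S) & P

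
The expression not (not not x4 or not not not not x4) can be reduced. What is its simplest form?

not x4

not (not not x4 or not not not not x4)
= not (not not x4 or not not x4)
= not x4 and not x4
= not x4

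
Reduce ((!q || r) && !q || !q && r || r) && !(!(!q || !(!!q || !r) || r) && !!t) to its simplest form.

((!q || r) && !q || !q && r || r) && !(!(!q || !(!!q || !r) || r) && !!t)
= ((!q || r) && !q || !q && r || r) && (!q || !(!!q || !r) || r || !t)   [De Morgan]
= ((!q || r) && !q || !q && r || r) && (!q || !q && r || r || !t)   [De Morgan]
= (!q || !q && r || r) && (!q || !q && r || r || !t)   [absorption]
= !q || !q && r || r   [absorption]
= !q || r   [absorption]

!q || r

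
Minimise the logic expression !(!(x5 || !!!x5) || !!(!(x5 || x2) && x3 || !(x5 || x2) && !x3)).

x5 || x2

!(!(x5 || !!!x5) || !!(!(x5 || x2) && x3 || !(x5 || x2) && !x3))
= !(!(x5 || !x5) || !!(!(x5 || x2) && x3 || !(x5 || x2) && !x3))   (double negation)
= (x5 || !x5) && !(!(x5 || x2) && x3 || !(x5 || x2) && !x3)   (De Morgan)
= (x5 || !x5) && !!(x5 || x2)   (distribution)
= !!(x5 || x2)   (complement / identity)
= x5 || x2   (double negation)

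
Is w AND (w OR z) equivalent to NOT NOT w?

Yes

E1: w AND (w OR z)
    = w   [absorption]
E2: NOT NOT w
    = w   [double negation]
Both reduce to w, so they are equivalent.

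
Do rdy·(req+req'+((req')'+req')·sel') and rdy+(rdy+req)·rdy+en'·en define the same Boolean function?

Yes

E1: rdy·(req+req'+((req')'+req')·sel')
    = rdy·(req+req'+(req+req')·sel')
    = rdy·(req+req')
    = rdy
E2: rdy+(rdy+req)·rdy+en'·en
    = rdy+(rdy+req)·rdy
    = rdy+rdy
    = rdy
Both reduce to rdy, so they are equivalent.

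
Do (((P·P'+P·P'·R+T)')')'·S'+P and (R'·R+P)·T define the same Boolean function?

No

E1: (((P·P'+P·P'·R+T)')')'·S'+P
    = (((P·P'+T)')')'·S'+P   [absorption]
    = ((T')')'·S'+P   [complement / identity]
    = T'·S'+P   [double negation]
E2: (R'·R+P)·T
    = P·T   [complement / identity]
These differ: at P=1, R=1, S=1, T=0, E1 = 1 but E2 = 0.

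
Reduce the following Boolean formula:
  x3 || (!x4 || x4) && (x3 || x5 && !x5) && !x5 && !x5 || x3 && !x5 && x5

x3

x3 || (!x4 || x4) && (x3 || x5 && !x5) && !x5 && !x5 || x3 && !x5 && x5
= x3 || (!x4 || x4) && x3 && !x5 && !x5 || x3 && !x5 && x5   — complement / identity
= x3 || x3 && !x5 && !x5 || x3 && !x5 && x5   — complement / identity
= x3 || x3 && !x5   — distribution
= x3   — absorption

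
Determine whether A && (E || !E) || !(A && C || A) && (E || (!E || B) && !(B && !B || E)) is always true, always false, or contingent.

A && (E || !E) || !(A && C || A) && (E || (!E || B) && !(B && !B || E))
= A && (E || !E) || !(A && C || A) && (E || (!E || B) && !E)   [complement / identity]
= A && (E || !E) || !(A && C || A) && (E || !E)   [absorption]
= A && (E || !E) || !A && (E || !E)   [absorption]
= E || !E   [distribution]
= true   [complement]

always true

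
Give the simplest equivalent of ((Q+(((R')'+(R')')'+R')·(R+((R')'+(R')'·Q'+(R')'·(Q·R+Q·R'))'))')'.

Q+R'

((Q+(((R')'+(R')')'+R')·(R+((R')'+(R')'·Q'+(R')'·(Q·R+Q·R'))'))')'
= ((Q+(((R')'+(R')')'+R')·(R+((R')'+(R')'·Q'+(R')'·Q)'))')'   — distribution
= ((Q+(((R')'+(R')')'+R')·(R+((R')'+(R')')'))')'   — distribution
= Q+(((R')'+(R')')'+R')·(R+((R')'+(R')')')   — double negation
= Q+((R')'+(R')')'+R'·R   — distribution
= Q+R'·R'+R'·R   — De Morgan
= Q+R'   — distribution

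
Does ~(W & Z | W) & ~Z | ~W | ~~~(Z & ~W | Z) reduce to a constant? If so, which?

no

~(W & Z | W) & ~Z | ~W | ~~~(Z & ~W | Z)
= ~(W & Z | W) & ~Z | ~W | ~(Z & ~W | Z)   — double negation
= ~(W & Z | W) & ~Z | ~W | ~Z   — absorption
= ~W & ~Z | ~W | ~Z   — absorption
= ~W | ~Z   — absorption
This depends on W, Z, so it is not a constant.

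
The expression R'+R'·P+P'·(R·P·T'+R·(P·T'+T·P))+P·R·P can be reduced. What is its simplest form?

R'+P

R'+R'·P+P'·(R·P·T'+R·(P·T'+T·P))+P·R·P
= R'+R'·P+P'·(R·P·T'+R·P)+P·R·P   — distribution
= R'+R'·P+P'·R·P+P·R·P   — absorption
= R'+R'·P+R·P   — distribution
= R'+P   — distribution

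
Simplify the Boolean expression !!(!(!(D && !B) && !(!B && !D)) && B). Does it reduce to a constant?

!!(!(!(D && !B) && !(!B && !D)) && B)
= !!((D && !B || !B && !D) && B)
= (D && !B || !B && !D) && B
= !B && B
= false

false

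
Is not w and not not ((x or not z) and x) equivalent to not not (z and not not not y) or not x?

E1: not w and not not ((x or not z) and x)
    = not w and not not x
    = not w and x
E2: not not (z and not not not y) or not x
    = z and not not not y or not x
    = z and not y or not x
These differ: at w=1, x=0, y=0, z=1, E1 = 0 but E2 = 1.

No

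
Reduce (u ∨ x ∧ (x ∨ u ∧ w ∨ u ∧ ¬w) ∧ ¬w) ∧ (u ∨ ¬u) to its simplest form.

u ∨ x ∧ ¬w

(u ∨ x ∧ (x ∨ u ∧ w ∨ u ∧ ¬w) ∧ ¬w) ∧ (u ∨ ¬u)
= (u ∨ x ∧ (x ∨ u) ∧ ¬w) ∧ (u ∨ ¬u)   (distribution)
= u ∨ x ∧ (x ∨ u) ∧ ¬w   (complement / identity)
= u ∨ x ∧ ¬w   (absorption)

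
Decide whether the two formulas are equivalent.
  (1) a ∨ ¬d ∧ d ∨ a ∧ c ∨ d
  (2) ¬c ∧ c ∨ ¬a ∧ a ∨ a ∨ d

E1: a ∨ ¬d ∧ d ∨ a ∧ c ∨ d
    = a ∨ a ∧ c ∨ d   — complement / identity
    = a ∨ d   — absorption
E2: ¬c ∧ c ∨ ¬a ∧ a ∨ a ∨ d
    = ¬c ∧ c ∨ a ∨ d   — complement / identity
    = a ∨ d   — complement / identity
Both reduce to a ∨ d, so they are equivalent.

Yes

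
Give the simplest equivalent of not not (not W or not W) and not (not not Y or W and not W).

not not (not W or not W) and not (not not Y or W and not W)
= not not not W and not (not not Y or W and not W)   — idempotence
= not not not W and not (Y or W and not W)   — double negation
= not W and not (Y or W and not W)   — double negation
= not W and not Y   — complement / identity

not W and not Y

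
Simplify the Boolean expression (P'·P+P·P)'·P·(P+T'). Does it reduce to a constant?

(P'·P+P·P)'·P·(P+T')
= P'·P·(P+T')   (distribution)
= P'·P   (absorption)
= 0   (complement)

0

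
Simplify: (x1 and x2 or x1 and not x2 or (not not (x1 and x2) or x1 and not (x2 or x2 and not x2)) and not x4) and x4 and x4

x1 and x4

(x1 and x2 or x1 and not x2 or (not not (x1 and x2) or x1 and not (x2 or x2 and not x2)) and not x4) and x4 and x4
= (x1 and x2 or x1 and not x2 or (x1 and x2 or x1 and not (x2 or x2 and not x2)) and not x4) and x4 and x4   (double negation)
= (x1 and x2 or x1 and not x2 or (x1 and x2 or x1 and not (x2 or x2 and not x2)) and not x4) and x4   (idempotence)
= (x1 and x2 or x1 and not x2 or (x1 and x2 or x1 and not x2) and not x4) and x4   (complement / identity)
= (x1 and x2 or x1 and not x2) and x4   (absorption)
= x1 and x4   (distribution)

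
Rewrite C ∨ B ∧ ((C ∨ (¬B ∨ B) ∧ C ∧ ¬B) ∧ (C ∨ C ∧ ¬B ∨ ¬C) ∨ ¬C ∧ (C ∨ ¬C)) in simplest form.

C ∨ B ∧ ((C ∨ (¬B ∨ B) ∧ C ∧ ¬B) ∧ (C ∨ C ∧ ¬B ∨ ¬C) ∨ ¬C ∧ (C ∨ ¬C))
= C ∨ B ∧ ((C ∨ C ∧ ¬B) ∧ (C ∨ C ∧ ¬B ∨ ¬C) ∨ ¬C ∧ (C ∨ ¬C))   (complement / identity)
= C ∨ B ∧ (C ∨ C ∧ ¬B ∨ ¬C ∧ (C ∨ ¬C))   (absorption)
= C ∨ B ∧ (C ∨ C ∧ ¬B ∨ ¬C)   (complement / identity)
= C ∨ B ∧ (C ∨ ¬C)   (absorption)
= C ∨ B   (complement / identity)

C ∨ B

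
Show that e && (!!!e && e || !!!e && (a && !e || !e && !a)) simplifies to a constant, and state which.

false

e && (!!!e && e || !!!e && (a && !e || !e && !a))
= e && (!!!e && e || !!!e && !e)   — distribution
= e && !!!e   — distribution
= e && !e   — double negation
= false   — complement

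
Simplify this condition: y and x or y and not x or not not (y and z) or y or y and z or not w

y and x or y and not x or not not (y and z) or y or y and z or not w
= y or not not (y and z) or y or y and z or not w   (distribution)
= y or y and z or y or y and z or not w   (double negation)
= y or y and z or not w   (idempotence)
= y or not w   (absorption)

y or not w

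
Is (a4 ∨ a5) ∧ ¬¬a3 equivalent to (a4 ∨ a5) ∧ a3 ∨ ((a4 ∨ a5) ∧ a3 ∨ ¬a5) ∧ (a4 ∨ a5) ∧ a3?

Yes

E1: (a4 ∨ a5) ∧ ¬¬a3
    = (a4 ∨ a5) ∧ a3
E2: (a4 ∨ a5) ∧ a3 ∨ ((a4 ∨ a5) ∧ a3 ∨ ¬a5) ∧ (a4 ∨ a5) ∧ a3
    = (a4 ∨ a5) ∧ a3 ∨ (a4 ∨ a5) ∧ a3
    = (a4 ∨ a5) ∧ a3
Both reduce to (a4 ∨ a5) ∧ a3, so they are equivalent.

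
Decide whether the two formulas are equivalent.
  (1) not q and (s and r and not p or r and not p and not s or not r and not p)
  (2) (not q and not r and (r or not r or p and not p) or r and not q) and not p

E1: not q and (s and r and not p or r and not p and not s or not r and not p)
    = not q and (r and not p or not r and not p)
    = not q and not p
E2: (not q and not r and (r or not r or p and not p) or r and not q) and not p
    = (not q and not r and (r or not r) or r and not q) and not p
    = (not q and not r or r and not q) and not p
    = not q and not p
Both reduce to not q and not p, so they are equivalent.

Yes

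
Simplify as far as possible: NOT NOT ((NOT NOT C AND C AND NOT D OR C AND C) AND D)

C AND D

NOT NOT ((NOT NOT C AND C AND NOT D OR C AND C) AND D)
= NOT NOT ((C AND C AND NOT D OR C AND C) AND D)   (double negation)
= NOT NOT (C AND C AND D)   (absorption)
= NOT NOT (C AND D)   (idempotence)
= C AND D   (double negation)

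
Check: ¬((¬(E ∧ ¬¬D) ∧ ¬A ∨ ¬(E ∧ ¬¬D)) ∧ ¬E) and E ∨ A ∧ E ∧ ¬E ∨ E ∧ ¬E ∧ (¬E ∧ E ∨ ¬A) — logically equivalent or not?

Yes

E1: ¬((¬(E ∧ ¬¬D) ∧ ¬A ∨ ¬(E ∧ ¬¬D)) ∧ ¬E)
    = ¬(¬(E ∧ ¬¬D) ∧ ¬E)
    = E ∧ ¬¬D ∨ E
    = E ∧ D ∨ E
    = E
E2: E ∨ A ∧ E ∧ ¬E ∨ E ∧ ¬E ∧ (¬E ∧ E ∨ ¬A)
    = E ∨ A ∧ E ∧ ¬E ∨ E ∧ ¬E ∧ ¬A
    = E ∨ E ∧ ¬E
    = E
Both reduce to E, so they are equivalent.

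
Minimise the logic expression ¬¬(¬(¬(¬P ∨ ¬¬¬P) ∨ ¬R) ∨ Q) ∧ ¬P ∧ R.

¬¬(¬(¬(¬P ∨ ¬¬¬P) ∨ ¬R) ∨ Q) ∧ ¬P ∧ R
= ¬¬(¬(¬(¬P ∨ ¬P) ∨ ¬R) ∨ Q) ∧ ¬P ∧ R
= ¬¬((¬P ∨ ¬P) ∧ R ∨ Q) ∧ ¬P ∧ R
= ¬¬(¬P ∧ R ∨ Q) ∧ ¬P ∧ R
= (¬P ∧ R ∨ Q) ∧ ¬P ∧ R
= ¬P ∧ R

¬P ∧ R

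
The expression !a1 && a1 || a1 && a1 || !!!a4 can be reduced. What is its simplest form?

!a1 && a1 || a1 && a1 || !!!a4
= a1 || !!!a4
= a1 || !a4

a1 || !a4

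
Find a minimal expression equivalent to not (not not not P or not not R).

P and not R

not (not not not P or not not R)
= not (not P or not not R)   [double negation]
= P and not R   [De Morgan]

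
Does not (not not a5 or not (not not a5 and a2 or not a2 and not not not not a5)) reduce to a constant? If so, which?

not (not not a5 or not (not not a5 and a2 or not a2 and not not not not a5))
= not (not not a5 or not (not not a5 and a2 or not a2 and not not a5))   [double negation]
= not (not not a5 or not not not a5)   [distribution]
= not (not not a5 or not a5)   [double negation]
= not a5 and a5   [De Morgan]
= False   [complement]

yes, False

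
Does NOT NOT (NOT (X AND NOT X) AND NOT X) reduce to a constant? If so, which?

no

NOT NOT (NOT (X AND NOT X) AND NOT X)
= NOT (X AND NOT X OR X)
= NOT X
This depends on X, so it is not a constant.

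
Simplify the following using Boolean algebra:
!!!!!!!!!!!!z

z

!!!!!!!!!!!!z
= !!!!!!!!!!z   [double negation]
= !!!!!!!!z   [double negation]
= !!!!!!z   [double negation]
= !!!!z   [double negation]
= !!z   [double negation]
= z   [double negation]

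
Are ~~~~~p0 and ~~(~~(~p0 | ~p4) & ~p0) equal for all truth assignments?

Yes

E1: ~~~~~p0
    = ~~~p0   (double negation)
    = ~p0   (double negation)
E2: ~~(~~(~p0 | ~p4) & ~p0)
    = ~~((~p0 | ~p4) & ~p0)   (double negation)
    = ~~~p0   (absorption)
    = ~p0   (double negation)
Both reduce to ~p0, so they are equivalent.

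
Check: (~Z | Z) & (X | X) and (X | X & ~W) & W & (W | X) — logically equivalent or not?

No

E1: (~Z | Z) & (X | X)
    = X | X
    = X
E2: (X | X & ~W) & W & (W | X)
    = X & W & (W | X)
    = X & W
These differ: at W=0, X=1, Z=0, E1 = 1 but E2 = 0.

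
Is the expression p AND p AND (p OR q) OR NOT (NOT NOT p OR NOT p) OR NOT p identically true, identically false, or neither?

identically true

p AND p AND (p OR q) OR NOT (NOT NOT p OR NOT p) OR NOT p
= p AND p AND (p OR q) OR NOT p AND p OR NOT p   [De Morgan]
= p AND p OR NOT p AND p OR NOT p   [absorption]
= p OR NOT p   [distribution]
= TRUE   [complement]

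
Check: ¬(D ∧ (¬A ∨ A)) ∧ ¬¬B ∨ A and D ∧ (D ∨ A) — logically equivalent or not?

No

E1: ¬(D ∧ (¬A ∨ A)) ∧ ¬¬B ∨ A
    = ¬D ∧ ¬¬B ∨ A   — complement / identity
    = ¬D ∧ B ∨ A   — double negation
E2: D ∧ (D ∨ A)
    = D   — absorption
These differ: at A=0, B=1, D=0, E1 = 1 but E2 = 0.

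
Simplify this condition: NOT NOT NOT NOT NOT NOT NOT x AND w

NOT NOT NOT NOT NOT NOT NOT x AND w
= NOT NOT NOT NOT NOT x AND w   [double negation]
= NOT NOT NOT x AND w   [double negation]
= NOT x AND w   [double negation]

NOT x AND w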